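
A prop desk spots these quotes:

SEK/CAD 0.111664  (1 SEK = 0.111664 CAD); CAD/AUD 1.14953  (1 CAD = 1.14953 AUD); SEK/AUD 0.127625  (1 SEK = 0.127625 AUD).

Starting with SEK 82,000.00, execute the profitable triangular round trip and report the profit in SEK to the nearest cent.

Profitable loop is SEK → CAD → AUD → SEK:
SEK 82,000.00 × 0.111664 = CAD 9,156.45
CAD 9,156.45 × 1.14953 = AUD 10,525.61
AUD 10,525.61 ÷ 0.127625 = SEK 82,472.96
Profit = SEK 82,472.96 − SEK 82,000.00

Profit: SEK 472.96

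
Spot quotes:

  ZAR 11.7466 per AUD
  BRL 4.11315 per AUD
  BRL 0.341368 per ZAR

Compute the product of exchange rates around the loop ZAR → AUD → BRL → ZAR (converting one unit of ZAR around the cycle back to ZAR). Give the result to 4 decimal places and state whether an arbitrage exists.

Around ZAR → AUD → BRL → ZAR: 1 ÷ 11.7466 × 4.11315 ÷ 0.341368 = 1.025745
Product > 1; profitable direction is ZAR → AUD → BRL → ZAR.

1.0257 (arbitrage exists)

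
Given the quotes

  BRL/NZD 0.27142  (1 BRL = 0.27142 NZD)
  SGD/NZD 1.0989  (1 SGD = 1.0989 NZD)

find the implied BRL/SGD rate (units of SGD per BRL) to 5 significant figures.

BRL/SGD = 0.24699

1 BRL × 0.27142 = 0.27142 NZD
0.27142 NZD ÷ 1.0989 = 0.246992 SGD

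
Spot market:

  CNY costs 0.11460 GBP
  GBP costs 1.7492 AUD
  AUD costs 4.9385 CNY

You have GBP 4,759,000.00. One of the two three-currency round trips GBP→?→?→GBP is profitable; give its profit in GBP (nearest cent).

Profitable loop is GBP → CNY → AUD → GBP:
GBP 4,759,000.00 ÷ 0.11460 = CNY 41,527,050.61
CNY 41,527,050.61 ÷ 4.9385 = AUD 8,408,838.84
AUD 8,408,838.84 ÷ 1.7492 = GBP 4,807,248.36
Profit = GBP 4,807,248.36 − GBP 4,759,000.00

Profit: GBP 48,248.36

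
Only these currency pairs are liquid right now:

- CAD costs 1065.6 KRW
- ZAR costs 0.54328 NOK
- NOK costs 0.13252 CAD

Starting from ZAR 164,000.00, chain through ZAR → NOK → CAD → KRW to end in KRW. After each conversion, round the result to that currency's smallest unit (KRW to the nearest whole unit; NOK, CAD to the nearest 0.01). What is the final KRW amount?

ZAR 164,000.00 × 0.54328 = NOK 89,097.92
NOK 89,097.92 × 0.13252 = CAD 11,807.26
CAD 11,807.26 × 1065.6 = KRW 12,581,816

KRW 12,581,816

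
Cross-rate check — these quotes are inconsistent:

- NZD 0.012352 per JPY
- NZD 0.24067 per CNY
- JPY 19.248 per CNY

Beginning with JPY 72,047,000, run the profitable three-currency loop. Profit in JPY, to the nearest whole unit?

Profit: JPY 884,470

Profitable loop is JPY → CNY → NZD → JPY:
JPY 72,047,000 ÷ 19.248 = CNY 3,743,090.19
CNY 3,743,090.19 × 0.24067 = NZD 900,849.52
NZD 900,849.52 ÷ 0.012352 = JPY 72,931,470
Profit = JPY 72,931,470 − JPY 72,047,000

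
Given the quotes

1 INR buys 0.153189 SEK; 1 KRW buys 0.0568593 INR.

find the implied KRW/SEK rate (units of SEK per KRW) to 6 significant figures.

1 KRW × 0.0568593 = 0.0568593 INR
0.0568593 INR × 0.153189 = 0.00871022 SEK

KRW/SEK = 0.00871022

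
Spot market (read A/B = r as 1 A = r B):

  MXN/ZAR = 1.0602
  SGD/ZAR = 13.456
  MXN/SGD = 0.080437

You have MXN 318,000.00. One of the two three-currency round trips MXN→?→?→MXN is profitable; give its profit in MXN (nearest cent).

Profitable loop is MXN → SGD → ZAR → MXN:
MXN 318,000.00 × 0.080437 = SGD 25,578.97
SGD 25,578.97 × 13.456 = ZAR 344,190.57
ZAR 344,190.57 ÷ 1.0602 = MXN 324,646.83
Profit = MXN 324,646.83 − MXN 318,000.00

Profit: MXN 6,646.83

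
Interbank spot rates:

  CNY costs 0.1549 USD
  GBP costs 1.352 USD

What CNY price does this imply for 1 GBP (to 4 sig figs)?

1 GBP × 1.352 = 1.352 USD
1.352 USD ÷ 0.1549 = 8.72821 CNY

GBP/CNY = 8.728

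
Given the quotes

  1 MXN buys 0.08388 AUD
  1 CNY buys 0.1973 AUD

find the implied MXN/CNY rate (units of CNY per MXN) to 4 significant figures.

1 MXN × 0.08388 = 0.08388 AUD
0.08388 AUD ÷ 0.1973 = 0.425139 CNY

MXN/CNY = 0.4251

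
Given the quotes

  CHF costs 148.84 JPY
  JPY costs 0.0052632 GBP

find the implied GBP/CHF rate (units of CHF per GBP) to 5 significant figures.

1 GBP ÷ 0.0052632 = 189.998 JPY
189.998 JPY ÷ 148.84 = 1.27653 CHF

GBP/CHF = 1.2765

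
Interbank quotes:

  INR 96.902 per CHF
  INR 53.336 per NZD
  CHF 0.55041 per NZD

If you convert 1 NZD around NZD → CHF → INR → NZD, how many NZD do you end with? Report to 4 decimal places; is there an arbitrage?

Around NZD → CHF → INR → NZD: 1 × 0.55041 × 96.902 ÷ 53.336 = 0.999997
Product ≈ 1 (deviation 0.000%, within rounding noise).

1.0000 (no arbitrage)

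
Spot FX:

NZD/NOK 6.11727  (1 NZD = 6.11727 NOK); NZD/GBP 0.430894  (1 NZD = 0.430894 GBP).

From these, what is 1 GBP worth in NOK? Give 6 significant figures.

1 GBP ÷ 0.430894 = 2.32076 NZD
2.32076 NZD × 6.11727 = 14.1967 NOK

GBP/NOK = 14.1967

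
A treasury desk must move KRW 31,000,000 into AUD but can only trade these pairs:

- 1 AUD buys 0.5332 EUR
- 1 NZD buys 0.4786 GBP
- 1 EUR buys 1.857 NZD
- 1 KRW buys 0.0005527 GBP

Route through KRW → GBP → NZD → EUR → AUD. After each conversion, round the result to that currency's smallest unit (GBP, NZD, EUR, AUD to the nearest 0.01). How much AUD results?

KRW 31,000,000 × 0.0005527 = GBP 17,133.70
GBP 17,133.70 ÷ 0.4786 = NZD 35,799.62
NZD 35,799.62 ÷ 1.857 = EUR 19,278.20
EUR 19,278.20 ÷ 0.5332 = AUD 36,155.66

AUD 36,155.66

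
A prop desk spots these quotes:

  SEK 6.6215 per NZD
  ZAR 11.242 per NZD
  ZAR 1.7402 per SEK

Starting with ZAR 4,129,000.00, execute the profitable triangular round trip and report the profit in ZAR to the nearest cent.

Profitable loop is ZAR → NZD → SEK → ZAR:
ZAR 4,129,000.00 ÷ 11.242 = NZD 367,283.40
NZD 367,283.40 × 6.6215 = SEK 2,431,967.04
SEK 2,431,967.04 × 1.7402 = ZAR 4,232,109.05
Profit = ZAR 4,232,109.05 − ZAR 4,129,000.00

Profit: ZAR 103,109.05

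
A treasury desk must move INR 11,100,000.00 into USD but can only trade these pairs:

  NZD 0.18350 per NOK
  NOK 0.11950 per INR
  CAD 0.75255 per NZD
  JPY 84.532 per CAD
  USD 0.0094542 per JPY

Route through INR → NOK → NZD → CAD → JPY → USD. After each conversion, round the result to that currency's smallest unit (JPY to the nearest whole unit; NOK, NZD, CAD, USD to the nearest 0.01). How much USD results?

INR 11,100,000.00 × 0.11950 = NOK 1,326,450.00
NOK 1,326,450.00 × 0.18350 = NZD 243,403.57
NZD 243,403.57 × 0.75255 = CAD 183,173.36
CAD 183,173.36 × 84.532 = JPY 15,484,010
JPY 15,484,010 × 0.0094542 = USD 146,388.93

USD 146,388.93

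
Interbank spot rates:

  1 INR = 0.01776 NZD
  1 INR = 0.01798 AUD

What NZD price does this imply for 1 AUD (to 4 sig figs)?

AUD/NZD = 0.9878

1 AUD ÷ 0.01798 = 55.6174 INR
55.6174 INR × 0.01776 = 0.987764 NZD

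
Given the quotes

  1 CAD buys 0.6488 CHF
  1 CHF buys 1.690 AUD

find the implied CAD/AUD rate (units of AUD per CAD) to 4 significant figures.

CAD/AUD = 1.096

1 CAD × 0.6488 = 0.6488 CHF
0.6488 CHF × 1.690 = 1.09647 AUD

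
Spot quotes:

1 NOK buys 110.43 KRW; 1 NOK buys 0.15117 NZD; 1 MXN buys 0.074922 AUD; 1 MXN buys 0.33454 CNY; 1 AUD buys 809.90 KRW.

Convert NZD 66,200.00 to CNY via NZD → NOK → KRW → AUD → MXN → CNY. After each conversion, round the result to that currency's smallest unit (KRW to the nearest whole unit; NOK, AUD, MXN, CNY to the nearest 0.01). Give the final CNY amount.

CNY 266,616.31

NZD 66,200.00 ÷ 0.15117 = NOK 437,917.58
NOK 437,917.58 × 110.43 = KRW 48,359,238
KRW 48,359,238 ÷ 809.90 = AUD 59,710.13
AUD 59,710.13 ÷ 0.074922 = MXN 796,963.91
MXN 796,963.91 × 0.33454 = CNY 266,616.31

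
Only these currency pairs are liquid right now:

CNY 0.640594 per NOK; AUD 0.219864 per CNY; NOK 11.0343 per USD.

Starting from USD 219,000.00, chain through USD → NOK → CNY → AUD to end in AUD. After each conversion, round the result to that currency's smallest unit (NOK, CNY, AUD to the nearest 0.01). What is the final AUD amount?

USD 219,000.00 × 11.0343 = NOK 2,416,511.70
NOK 2,416,511.70 × 0.640594 = CNY 1,548,002.90
CNY 1,548,002.90 × 0.219864 = AUD 340,350.11

AUD 340,350.11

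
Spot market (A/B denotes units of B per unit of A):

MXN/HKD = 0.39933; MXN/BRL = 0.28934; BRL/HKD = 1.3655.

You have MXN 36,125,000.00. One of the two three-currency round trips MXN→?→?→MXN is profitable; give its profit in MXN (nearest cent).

Profit: MXN 387,335.41

Profitable loop is MXN → HKD → BRL → MXN:
MXN 36,125,000.00 × 0.39933 = HKD 14,425,796.25
HKD 14,425,796.25 ÷ 1.3655 = BRL 10,564,479.13
BRL 10,564,479.13 ÷ 0.28934 = MXN 36,512,335.41
Profit = MXN 36,512,335.41 − MXN 36,125,000.00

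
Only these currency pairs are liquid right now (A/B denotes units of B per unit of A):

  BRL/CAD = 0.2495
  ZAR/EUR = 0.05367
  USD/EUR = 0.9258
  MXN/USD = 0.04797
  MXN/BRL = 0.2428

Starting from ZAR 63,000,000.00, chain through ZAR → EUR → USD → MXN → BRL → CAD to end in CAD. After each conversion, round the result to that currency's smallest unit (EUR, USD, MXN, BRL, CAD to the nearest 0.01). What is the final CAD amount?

ZAR 63,000,000.00 × 0.05367 = EUR 3,381,210.00
EUR 3,381,210.00 ÷ 0.9258 = USD 3,652,203.50
USD 3,652,203.50 ÷ 0.04797 = MXN 76,135,157.39
MXN 76,135,157.39 × 0.2428 = BRL 18,485,616.21
BRL 18,485,616.21 × 0.2495 = CAD 4,612,161.24

CAD 4,612,161.24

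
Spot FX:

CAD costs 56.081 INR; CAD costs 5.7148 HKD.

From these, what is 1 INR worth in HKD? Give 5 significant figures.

1 INR ÷ 56.081 = 0.0178314 CAD
0.0178314 CAD × 5.7148 = 0.101903 HKD

INR/HKD = 0.10190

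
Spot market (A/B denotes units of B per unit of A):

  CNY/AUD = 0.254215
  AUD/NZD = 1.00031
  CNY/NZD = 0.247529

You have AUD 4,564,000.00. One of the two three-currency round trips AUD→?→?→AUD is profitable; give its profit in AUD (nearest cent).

Profit: AUD 124,731.15

Profitable loop is AUD → NZD → CNY → AUD:
AUD 4,564,000.00 × 1.00031 = NZD 4,565,414.84
NZD 4,565,414.84 ÷ 0.247529 = CNY 18,443,959.46
CNY 18,443,959.46 × 0.254215 = AUD 4,688,731.15
Profit = AUD 4,688,731.15 − AUD 4,564,000.00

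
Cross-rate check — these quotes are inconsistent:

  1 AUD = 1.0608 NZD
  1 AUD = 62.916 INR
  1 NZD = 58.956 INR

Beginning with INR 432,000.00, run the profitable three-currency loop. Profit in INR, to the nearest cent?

Profitable loop is INR → NZD → AUD → INR:
INR 432,000.00 ÷ 58.956 = NZD 7,327.50
NZD 7,327.50 ÷ 1.0608 = AUD 6,907.52
AUD 6,907.52 × 62.916 = INR 434,593.60
Profit = INR 434,593.60 − INR 432,000.00

Profit: INR 2,593.60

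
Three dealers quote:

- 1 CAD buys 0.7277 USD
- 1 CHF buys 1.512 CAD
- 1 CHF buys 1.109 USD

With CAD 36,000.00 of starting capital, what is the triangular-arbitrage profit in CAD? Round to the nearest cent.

Profitable loop is CAD → CHF → USD → CAD:
CAD 36,000.00 ÷ 1.512 = CHF 23,809.52
CHF 23,809.52 × 1.109 = USD 26,404.76
USD 26,404.76 ÷ 0.7277 = CAD 36,285.23
Profit = CAD 36,285.23 − CAD 36,000.00

Profit: CAD 285.23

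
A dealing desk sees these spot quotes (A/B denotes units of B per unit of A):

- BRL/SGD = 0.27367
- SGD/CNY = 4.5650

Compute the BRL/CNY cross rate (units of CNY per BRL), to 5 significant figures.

1 BRL × 0.27367 = 0.27367 SGD
0.27367 SGD × 4.5650 = 1.2493 CNY

BRL/CNY = 1.2493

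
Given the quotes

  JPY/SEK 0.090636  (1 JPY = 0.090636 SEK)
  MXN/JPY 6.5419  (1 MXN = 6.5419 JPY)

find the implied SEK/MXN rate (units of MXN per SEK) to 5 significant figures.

SEK/MXN = 1.6865

1 SEK ÷ 0.090636 = 11.0331 JPY
11.0331 JPY ÷ 6.5419 = 1.68654 MXN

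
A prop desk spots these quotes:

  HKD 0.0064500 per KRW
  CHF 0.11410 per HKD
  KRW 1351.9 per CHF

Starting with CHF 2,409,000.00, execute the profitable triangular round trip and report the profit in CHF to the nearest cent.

Profitable loop is CHF → HKD → KRW → CHF:
CHF 2,409,000.00 ÷ 0.11410 = HKD 21,113,058.72
HKD 21,113,058.72 ÷ 0.0064500 = KRW 3,273,342,437
KRW 3,273,342,437 ÷ 1351.9 = CHF 2,421,290.36
Profit = CHF 2,421,290.36 − CHF 2,409,000.00

Profit: CHF 12,290.36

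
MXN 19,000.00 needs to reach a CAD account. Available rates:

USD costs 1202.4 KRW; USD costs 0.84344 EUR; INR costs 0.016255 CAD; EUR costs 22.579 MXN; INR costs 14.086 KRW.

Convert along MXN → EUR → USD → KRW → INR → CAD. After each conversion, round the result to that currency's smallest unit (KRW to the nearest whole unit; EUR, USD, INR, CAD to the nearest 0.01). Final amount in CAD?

CAD 1,384.34

MXN 19,000.00 ÷ 22.579 = EUR 841.49
EUR 841.49 ÷ 0.84344 = USD 997.69
USD 997.69 × 1202.4 = KRW 1,199,622
KRW 1,199,622 ÷ 14.086 = INR 85,164.13
INR 85,164.13 × 0.016255 = CAD 1,384.34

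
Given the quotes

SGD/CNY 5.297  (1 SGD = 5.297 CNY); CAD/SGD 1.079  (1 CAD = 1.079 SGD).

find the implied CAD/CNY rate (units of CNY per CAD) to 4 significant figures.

CAD/CNY = 5.715

1 CAD × 1.079 = 1.079 SGD
1.079 SGD × 5.297 = 5.71546 CNY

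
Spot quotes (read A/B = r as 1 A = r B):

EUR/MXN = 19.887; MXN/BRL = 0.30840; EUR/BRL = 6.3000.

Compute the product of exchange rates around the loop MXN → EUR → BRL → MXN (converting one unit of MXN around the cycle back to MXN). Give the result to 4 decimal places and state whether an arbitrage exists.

1.0272 (arbitrage exists)

Around MXN → EUR → BRL → MXN: 1 ÷ 19.887 × 6.3000 ÷ 0.30840 = 1.027204
Product > 1; profitable direction is MXN → EUR → BRL → MXN.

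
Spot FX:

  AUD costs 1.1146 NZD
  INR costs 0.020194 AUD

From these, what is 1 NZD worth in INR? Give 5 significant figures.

NZD/INR = 44.428

1 NZD ÷ 1.1146 = 0.897183 AUD
0.897183 AUD ÷ 0.020194 = 44.4282 INR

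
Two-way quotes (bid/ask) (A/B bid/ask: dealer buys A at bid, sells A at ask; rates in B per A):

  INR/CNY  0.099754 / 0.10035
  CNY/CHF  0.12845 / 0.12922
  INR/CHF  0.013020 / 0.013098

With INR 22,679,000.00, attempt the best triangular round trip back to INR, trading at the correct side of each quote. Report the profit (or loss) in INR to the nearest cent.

Net profit: INR 92,297.21

Best loop INR → CHF → CNY → INR:
INR 22,679,000.00 × 0.013020 (sell INR at bid) = CHF 295,280.58
CHF 295,280.58 ÷ 0.12922 (buy CNY at ask) = CNY 2,285,099.67
CNY 2,285,099.67 ÷ 0.10035 (buy INR at ask) = INR 22,771,297.21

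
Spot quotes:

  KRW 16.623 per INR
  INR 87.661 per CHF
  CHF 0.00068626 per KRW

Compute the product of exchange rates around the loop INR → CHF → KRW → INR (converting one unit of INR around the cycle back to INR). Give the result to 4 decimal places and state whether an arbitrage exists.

1.0000 (no arbitrage)

Around INR → CHF → KRW → INR: 1 ÷ 87.661 ÷ 0.00068626 ÷ 16.623 = 0.999990
Product ≈ 1 (deviation 0.001%, within rounding noise).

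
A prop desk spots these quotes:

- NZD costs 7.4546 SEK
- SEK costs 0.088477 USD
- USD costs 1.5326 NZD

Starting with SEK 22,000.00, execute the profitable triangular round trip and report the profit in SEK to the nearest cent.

Profit: SEK 238.54

Profitable loop is SEK → USD → NZD → SEK:
SEK 22,000.00 × 0.088477 = USD 1,946.49
USD 1,946.49 × 1.5326 = NZD 2,983.20
NZD 2,983.20 × 7.4546 = SEK 22,238.54
Profit = SEK 22,238.54 − SEK 22,000.00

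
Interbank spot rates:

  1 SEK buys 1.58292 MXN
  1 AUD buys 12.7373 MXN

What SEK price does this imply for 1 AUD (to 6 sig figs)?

AUD/SEK = 8.04671

1 AUD × 12.7373 = 12.7373 MXN
12.7373 MXN ÷ 1.58292 = 8.04671 SEK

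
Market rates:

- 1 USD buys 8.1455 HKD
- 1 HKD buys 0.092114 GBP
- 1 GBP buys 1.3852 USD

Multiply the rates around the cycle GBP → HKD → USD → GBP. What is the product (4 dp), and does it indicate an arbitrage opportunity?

0.9622 (arbitrage exists)

Around GBP → HKD → USD → GBP: 1 ÷ 0.092114 ÷ 8.1455 ÷ 1.3852 = 0.962153
Product < 1; profitable direction is GBP → USD → HKD → GBP.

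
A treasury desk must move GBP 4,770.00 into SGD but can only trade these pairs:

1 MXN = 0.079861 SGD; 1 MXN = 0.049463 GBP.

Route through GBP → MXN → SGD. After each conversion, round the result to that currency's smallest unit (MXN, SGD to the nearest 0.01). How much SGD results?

SGD 7,701.45

GBP 4,770.00 ÷ 0.049463 = MXN 96,435.72
MXN 96,435.72 × 0.079861 = SGD 7,701.45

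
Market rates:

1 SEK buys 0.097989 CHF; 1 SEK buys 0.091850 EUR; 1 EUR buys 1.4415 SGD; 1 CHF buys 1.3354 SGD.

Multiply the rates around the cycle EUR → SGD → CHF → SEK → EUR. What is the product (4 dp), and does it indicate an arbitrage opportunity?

Around EUR → SGD → CHF → SEK → EUR: 1 × 1.4415 ÷ 1.3354 ÷ 0.097989 × 0.091850 = 1.011824
Product > 1; profitable direction is EUR → SGD → CHF → SEK → EUR.

1.0118 (arbitrage exists)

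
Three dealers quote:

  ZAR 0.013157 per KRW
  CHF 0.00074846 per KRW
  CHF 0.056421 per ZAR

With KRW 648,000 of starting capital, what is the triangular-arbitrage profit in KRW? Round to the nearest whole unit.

Profit: KRW 5,350

Profitable loop is KRW → CHF → ZAR → KRW:
KRW 648,000 × 0.00074846 = CHF 485.00
CHF 485.00 ÷ 0.056421 = ZAR 8,596.13
ZAR 8,596.13 ÷ 0.013157 = KRW 653,350
Profit = KRW 653,350 − KRW 648,000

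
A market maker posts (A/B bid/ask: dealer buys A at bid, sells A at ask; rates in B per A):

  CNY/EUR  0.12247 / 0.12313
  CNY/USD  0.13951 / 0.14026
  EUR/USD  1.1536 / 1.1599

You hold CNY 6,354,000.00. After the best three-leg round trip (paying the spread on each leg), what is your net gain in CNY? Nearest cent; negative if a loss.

Net profit: CNY 46,270.67

Best loop CNY → EUR → USD → CNY:
CNY 6,354,000.00 × 0.12247 (sell CNY at bid) = EUR 778,174.38
EUR 778,174.38 × 1.1536 (sell EUR at bid) = USD 897,701.96
USD 897,701.96 ÷ 0.14026 (buy CNY at ask) = CNY 6,400,270.67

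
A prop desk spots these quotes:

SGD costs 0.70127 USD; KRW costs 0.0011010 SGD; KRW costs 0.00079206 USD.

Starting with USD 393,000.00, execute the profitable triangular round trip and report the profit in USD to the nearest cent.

Profitable loop is USD → SGD → KRW → USD:
USD 393,000.00 ÷ 0.70127 = SGD 560,411.82
SGD 560,411.82 ÷ 0.0011010 = KRW 509,002,565
KRW 509,002,565 × 0.00079206 = USD 403,160.57
Profit = USD 403,160.57 − USD 393,000.00

Profit: USD 10,160.57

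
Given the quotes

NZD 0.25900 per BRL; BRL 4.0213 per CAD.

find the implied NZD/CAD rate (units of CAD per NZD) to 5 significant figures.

NZD/CAD = 0.96014

1 NZD ÷ 0.25900 = 3.861 BRL
3.861 BRL ÷ 4.0213 = 0.960138 CAD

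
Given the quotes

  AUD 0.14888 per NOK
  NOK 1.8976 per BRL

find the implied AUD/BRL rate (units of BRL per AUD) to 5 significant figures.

AUD/BRL = 3.5396

1 AUD ÷ 0.14888 = 6.71682 NOK
6.71682 NOK ÷ 1.8976 = 3.53964 BRL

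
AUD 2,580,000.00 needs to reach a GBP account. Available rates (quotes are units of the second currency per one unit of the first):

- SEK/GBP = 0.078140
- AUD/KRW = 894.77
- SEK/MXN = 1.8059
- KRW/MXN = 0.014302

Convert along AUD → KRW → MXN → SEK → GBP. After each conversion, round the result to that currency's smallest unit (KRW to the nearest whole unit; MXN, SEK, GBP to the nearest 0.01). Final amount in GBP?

GBP 1,428,589.99

AUD 2,580,000.00 × 894.77 = KRW 2,308,506,600
KRW 2,308,506,600 × 0.014302 = MXN 33,016,261.39
MXN 33,016,261.39 ÷ 1.8059 = SEK 18,282,441.66
SEK 18,282,441.66 × 0.078140 = GBP 1,428,589.99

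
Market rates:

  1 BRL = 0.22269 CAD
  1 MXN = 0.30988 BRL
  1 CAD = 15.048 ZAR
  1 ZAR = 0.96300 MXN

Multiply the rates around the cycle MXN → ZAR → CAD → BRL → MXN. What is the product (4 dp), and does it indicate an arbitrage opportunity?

Around MXN → ZAR → CAD → BRL → MXN: 1 ÷ 0.96300 ÷ 15.048 ÷ 0.22269 ÷ 0.30988 = 1.000002
Product ≈ 1 (deviation 0.000%, within rounding noise).

1.0000 (no arbitrage)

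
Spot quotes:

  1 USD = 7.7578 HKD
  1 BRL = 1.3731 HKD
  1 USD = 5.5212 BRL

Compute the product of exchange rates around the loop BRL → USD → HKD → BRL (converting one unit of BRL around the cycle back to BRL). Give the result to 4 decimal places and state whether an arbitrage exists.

Around BRL → USD → HKD → BRL: 1 ÷ 5.5212 × 7.7578 ÷ 1.3731 = 1.023300
Product > 1; profitable direction is BRL → USD → HKD → BRL.

1.0233 (arbitrage exists)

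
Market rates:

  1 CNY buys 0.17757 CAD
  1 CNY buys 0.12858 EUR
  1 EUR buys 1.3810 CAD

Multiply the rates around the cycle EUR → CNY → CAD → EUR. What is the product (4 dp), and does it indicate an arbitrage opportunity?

1.0000 (no arbitrage)

Around EUR → CNY → CAD → EUR: 1 ÷ 0.12858 × 0.17757 ÷ 1.3810 = 1.000006
Product ≈ 1 (deviation 0.001%, within rounding noise).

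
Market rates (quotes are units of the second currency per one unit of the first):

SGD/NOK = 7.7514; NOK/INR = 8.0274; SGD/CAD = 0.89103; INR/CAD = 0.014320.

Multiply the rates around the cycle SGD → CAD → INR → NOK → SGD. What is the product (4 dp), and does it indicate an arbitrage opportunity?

Around SGD → CAD → INR → NOK → SGD: 1 × 0.89103 ÷ 0.014320 ÷ 8.0274 ÷ 7.7514 = 0.999987
Product ≈ 1 (deviation 0.001%, within rounding noise).

1.0000 (no arbitrage)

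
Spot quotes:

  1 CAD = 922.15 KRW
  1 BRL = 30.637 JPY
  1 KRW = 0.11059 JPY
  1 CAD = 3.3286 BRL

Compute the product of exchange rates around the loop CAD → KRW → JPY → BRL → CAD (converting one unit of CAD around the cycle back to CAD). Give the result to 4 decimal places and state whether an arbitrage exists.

1.0000 (no arbitrage)

Around CAD → KRW → JPY → BRL → CAD: 1 × 922.15 × 0.11059 ÷ 30.637 ÷ 3.3286 = 1.000022
Product ≈ 1 (deviation 0.002%, within rounding noise).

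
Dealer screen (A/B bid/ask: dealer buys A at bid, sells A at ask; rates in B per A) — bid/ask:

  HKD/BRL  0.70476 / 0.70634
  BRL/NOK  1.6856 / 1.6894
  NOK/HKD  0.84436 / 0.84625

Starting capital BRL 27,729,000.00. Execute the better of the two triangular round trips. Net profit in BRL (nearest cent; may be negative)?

Best loop BRL → NOK → HKD → BRL:
BRL 27,729,000.00 × 1.6856 (sell BRL at bid) = NOK 46,740,002.40
NOK 46,740,002.40 × 0.84436 (sell NOK at bid) = HKD 39,465,388.43
HKD 39,465,388.43 × 0.70476 (sell HKD at bid) = BRL 27,813,627.15

Net profit: BRL 84,627.15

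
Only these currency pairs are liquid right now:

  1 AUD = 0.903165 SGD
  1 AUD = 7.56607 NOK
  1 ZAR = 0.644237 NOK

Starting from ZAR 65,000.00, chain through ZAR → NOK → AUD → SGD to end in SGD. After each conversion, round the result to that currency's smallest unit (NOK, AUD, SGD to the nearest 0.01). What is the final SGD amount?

SGD 4,998.68

ZAR 65,000.00 × 0.644237 = NOK 41,875.40
NOK 41,875.40 ÷ 7.56607 = AUD 5,534.63
AUD 5,534.63 × 0.903165 = SGD 4,998.68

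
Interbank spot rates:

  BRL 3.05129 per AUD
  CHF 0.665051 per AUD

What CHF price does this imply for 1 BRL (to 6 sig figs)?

1 BRL ÷ 3.05129 = 0.32773 AUD
0.32773 AUD × 0.665051 = 0.217957 CHF

BRL/CHF = 0.217957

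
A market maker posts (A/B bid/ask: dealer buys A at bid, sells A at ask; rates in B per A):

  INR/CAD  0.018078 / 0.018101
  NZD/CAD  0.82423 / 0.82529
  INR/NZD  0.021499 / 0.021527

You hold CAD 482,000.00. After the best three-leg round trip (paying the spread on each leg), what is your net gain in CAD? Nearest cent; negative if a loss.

Net profit: CAD 8,464.22

Best loop CAD → NZD → INR → CAD:
CAD 482,000.00 ÷ 0.82529 (buy NZD at ask) = NZD 584,037.13
NZD 584,037.13 ÷ 0.021527 (buy INR at ask) = INR 27,130,446.71
INR 27,130,446.71 × 0.018078 (sell INR at bid) = CAD 490,464.22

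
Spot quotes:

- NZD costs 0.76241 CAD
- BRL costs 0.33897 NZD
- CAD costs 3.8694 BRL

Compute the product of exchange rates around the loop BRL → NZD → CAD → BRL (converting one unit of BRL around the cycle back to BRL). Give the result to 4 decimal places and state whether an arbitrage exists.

Around BRL → NZD → CAD → BRL: 1 × 0.33897 × 0.76241 × 3.8694 = 0.999985
Product ≈ 1 (deviation 0.002%, within rounding noise).

1.0000 (no arbitrage)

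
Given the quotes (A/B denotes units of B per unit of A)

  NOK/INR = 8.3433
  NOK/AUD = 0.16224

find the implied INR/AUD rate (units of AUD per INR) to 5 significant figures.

1 INR ÷ 8.3433 = 0.119857 NOK
0.119857 NOK × 0.16224 = 0.0194455 AUD

INR/AUD = 0.019446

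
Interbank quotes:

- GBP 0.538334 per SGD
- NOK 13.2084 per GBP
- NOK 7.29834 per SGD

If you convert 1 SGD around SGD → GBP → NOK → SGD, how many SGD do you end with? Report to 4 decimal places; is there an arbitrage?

0.9743 (arbitrage exists)

Around SGD → GBP → NOK → SGD: 1 × 0.538334 × 13.2084 ÷ 7.29834 = 0.974267
Product < 1; profitable direction is SGD → NOK → GBP → SGD.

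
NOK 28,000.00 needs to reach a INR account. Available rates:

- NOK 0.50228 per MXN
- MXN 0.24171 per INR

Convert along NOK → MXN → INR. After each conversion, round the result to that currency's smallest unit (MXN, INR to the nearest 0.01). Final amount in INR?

NOK 28,000.00 ÷ 0.50228 = MXN 55,745.80
MXN 55,745.80 ÷ 0.24171 = INR 230,630.92

INR 230,630.92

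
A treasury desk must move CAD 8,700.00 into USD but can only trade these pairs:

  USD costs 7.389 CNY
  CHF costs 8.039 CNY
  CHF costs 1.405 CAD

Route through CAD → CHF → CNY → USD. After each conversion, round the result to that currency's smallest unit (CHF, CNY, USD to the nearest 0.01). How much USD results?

USD 6,736.89

CAD 8,700.00 ÷ 1.405 = CHF 6,192.17
CHF 6,192.17 × 8.039 = CNY 49,778.85
CNY 49,778.85 ÷ 7.389 = USD 6,736.89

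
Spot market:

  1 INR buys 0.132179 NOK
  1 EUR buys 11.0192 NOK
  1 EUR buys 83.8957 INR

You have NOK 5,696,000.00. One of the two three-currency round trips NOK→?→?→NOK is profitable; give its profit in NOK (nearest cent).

Profit: NOK 36,209.82

Profitable loop is NOK → EUR → INR → NOK:
NOK 5,696,000.00 ÷ 11.0192 = EUR 516,915.93
EUR 516,915.93 × 83.8957 = INR 43,367,023.67
INR 43,367,023.67 × 0.132179 = NOK 5,732,209.82
Profit = NOK 5,732,209.82 − NOK 5,696,000.00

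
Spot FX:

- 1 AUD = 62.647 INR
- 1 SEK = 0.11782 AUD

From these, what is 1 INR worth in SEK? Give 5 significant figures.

INR/SEK = 0.13548

1 INR ÷ 62.647 = 0.0159625 AUD
0.0159625 AUD ÷ 0.11782 = 0.135482 SEK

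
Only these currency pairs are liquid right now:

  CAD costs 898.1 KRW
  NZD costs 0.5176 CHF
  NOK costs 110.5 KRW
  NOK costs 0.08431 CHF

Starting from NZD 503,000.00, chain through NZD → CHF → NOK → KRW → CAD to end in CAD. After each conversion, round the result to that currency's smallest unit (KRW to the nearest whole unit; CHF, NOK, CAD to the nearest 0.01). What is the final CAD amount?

NZD 503,000.00 × 0.5176 = CHF 260,352.80
CHF 260,352.80 ÷ 0.08431 = NOK 3,088,041.75
NOK 3,088,041.75 × 110.5 = KRW 341,228,613
KRW 341,228,613 ÷ 898.1 = CAD 379,945.01

CAD 379,945.01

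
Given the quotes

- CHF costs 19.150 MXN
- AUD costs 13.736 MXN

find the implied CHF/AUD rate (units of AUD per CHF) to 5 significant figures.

CHF/AUD = 1.3941

1 CHF × 19.150 = 19.15 MXN
19.15 MXN ÷ 13.736 = 1.39415 AUD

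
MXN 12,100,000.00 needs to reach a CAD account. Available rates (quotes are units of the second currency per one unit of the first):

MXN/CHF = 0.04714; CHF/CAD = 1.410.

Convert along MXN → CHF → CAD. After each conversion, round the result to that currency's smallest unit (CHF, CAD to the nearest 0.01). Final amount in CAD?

CAD 804,255.54

MXN 12,100,000.00 × 0.04714 = CHF 570,394.00
CHF 570,394.00 × 1.410 = CAD 804,255.54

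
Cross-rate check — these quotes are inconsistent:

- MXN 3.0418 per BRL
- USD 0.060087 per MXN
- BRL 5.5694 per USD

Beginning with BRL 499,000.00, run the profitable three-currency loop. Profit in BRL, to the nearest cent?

Profitable loop is BRL → MXN → USD → BRL:
BRL 499,000.00 × 3.0418 = MXN 1,517,858.20
MXN 1,517,858.20 × 0.060087 = USD 91,203.55
USD 91,203.55 × 5.5694 = BRL 507,949.03
Profit = BRL 507,949.03 − BRL 499,000.00

Profit: BRL 8,949.03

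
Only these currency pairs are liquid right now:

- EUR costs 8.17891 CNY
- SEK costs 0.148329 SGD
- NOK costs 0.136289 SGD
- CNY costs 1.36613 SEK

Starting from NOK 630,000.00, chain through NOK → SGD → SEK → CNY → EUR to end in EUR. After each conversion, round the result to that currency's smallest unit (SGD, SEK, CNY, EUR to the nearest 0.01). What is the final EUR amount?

EUR 51,806.93

NOK 630,000.00 × 0.136289 = SGD 85,862.07
SGD 85,862.07 ÷ 0.148329 = SEK 578,862.33
SEK 578,862.33 ÷ 1.36613 = CNY 423,724.19
CNY 423,724.19 ÷ 8.17891 = EUR 51,806.93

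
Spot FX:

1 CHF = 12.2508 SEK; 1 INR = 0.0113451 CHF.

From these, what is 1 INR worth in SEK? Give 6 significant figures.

INR/SEK = 0.138987

1 INR × 0.0113451 = 0.0113451 CHF
0.0113451 CHF × 12.2508 = 0.138987 SEK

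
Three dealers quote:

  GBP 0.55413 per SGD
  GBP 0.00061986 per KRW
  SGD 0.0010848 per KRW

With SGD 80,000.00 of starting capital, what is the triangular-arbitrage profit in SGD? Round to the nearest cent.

Profitable loop is SGD → KRW → GBP → SGD:
SGD 80,000.00 ÷ 0.0010848 = KRW 73,746,313
KRW 73,746,313 × 0.00061986 = GBP 45,712.39
GBP 45,712.39 ÷ 0.55413 = SGD 82,493.98
Profit = SGD 82,493.98 − SGD 80,000.00

Profit: SGD 2,493.98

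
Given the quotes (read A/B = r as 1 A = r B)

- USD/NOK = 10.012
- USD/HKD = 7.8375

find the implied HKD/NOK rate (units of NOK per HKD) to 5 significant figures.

1 HKD ÷ 7.8375 = 0.127592 USD
0.127592 USD × 10.012 = 1.27745 NOK

HKD/NOK = 1.2774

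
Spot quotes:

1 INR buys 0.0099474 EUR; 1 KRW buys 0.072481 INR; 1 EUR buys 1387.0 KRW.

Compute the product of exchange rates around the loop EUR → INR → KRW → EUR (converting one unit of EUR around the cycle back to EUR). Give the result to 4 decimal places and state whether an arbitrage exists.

1.0000 (no arbitrage)

Around EUR → INR → KRW → EUR: 1 ÷ 0.0099474 ÷ 0.072481 ÷ 1387.0 = 0.999976
Product ≈ 1 (deviation 0.002%, within rounding noise).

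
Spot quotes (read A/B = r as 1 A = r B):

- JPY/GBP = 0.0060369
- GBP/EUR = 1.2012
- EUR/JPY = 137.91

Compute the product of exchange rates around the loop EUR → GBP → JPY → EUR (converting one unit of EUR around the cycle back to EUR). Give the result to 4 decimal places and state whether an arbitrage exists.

Around EUR → GBP → JPY → EUR: 1 ÷ 1.2012 ÷ 0.0060369 ÷ 137.91 = 0.999942
Product ≈ 1 (deviation 0.006%, within rounding noise).

0.9999 (no arbitrage)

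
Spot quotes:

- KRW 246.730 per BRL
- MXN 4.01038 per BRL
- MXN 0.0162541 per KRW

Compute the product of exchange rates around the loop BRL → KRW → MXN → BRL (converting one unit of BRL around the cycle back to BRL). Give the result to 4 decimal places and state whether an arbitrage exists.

Around BRL → KRW → MXN → BRL: 1 × 246.730 × 0.0162541 ÷ 4.01038 = 0.999999
Product ≈ 1 (deviation 0.000%, within rounding noise).

1.0000 (no arbitrage)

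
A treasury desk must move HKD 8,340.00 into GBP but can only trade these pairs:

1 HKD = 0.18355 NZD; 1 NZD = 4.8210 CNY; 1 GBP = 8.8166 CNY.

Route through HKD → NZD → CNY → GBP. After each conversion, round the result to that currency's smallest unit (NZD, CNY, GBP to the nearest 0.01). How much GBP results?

GBP 837.06

HKD 8,340.00 × 0.18355 = NZD 1,530.81
NZD 1,530.81 × 4.8210 = CNY 7,380.04
CNY 7,380.04 ÷ 8.8166 = GBP 837.06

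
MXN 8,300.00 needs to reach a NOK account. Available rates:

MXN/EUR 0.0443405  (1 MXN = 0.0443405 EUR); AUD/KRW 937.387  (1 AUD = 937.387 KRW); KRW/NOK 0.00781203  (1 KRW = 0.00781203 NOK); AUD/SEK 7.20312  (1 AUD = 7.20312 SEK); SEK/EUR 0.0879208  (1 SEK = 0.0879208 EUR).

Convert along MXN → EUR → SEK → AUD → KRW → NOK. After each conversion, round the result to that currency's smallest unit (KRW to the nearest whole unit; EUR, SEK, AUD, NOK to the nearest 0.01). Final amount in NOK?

NOK 4,255.56

MXN 8,300.00 × 0.0443405 = EUR 368.03
EUR 368.03 ÷ 0.0879208 = SEK 4,185.93
SEK 4,185.93 ÷ 7.20312 = AUD 581.13
AUD 581.13 × 937.387 = KRW 544,744
KRW 544,744 × 0.00781203 = NOK 4,255.56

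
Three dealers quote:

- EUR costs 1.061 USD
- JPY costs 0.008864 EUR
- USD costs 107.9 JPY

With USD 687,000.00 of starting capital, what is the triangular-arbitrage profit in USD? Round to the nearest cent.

Profitable loop is USD → JPY → EUR → USD:
USD 687,000.00 × 107.9 = JPY 74,127,300
JPY 74,127,300 × 0.008864 = EUR 657,064.39
EUR 657,064.39 × 1.061 = USD 697,145.31
Profit = USD 697,145.31 − USD 687,000.00

Profit: USD 10,145.31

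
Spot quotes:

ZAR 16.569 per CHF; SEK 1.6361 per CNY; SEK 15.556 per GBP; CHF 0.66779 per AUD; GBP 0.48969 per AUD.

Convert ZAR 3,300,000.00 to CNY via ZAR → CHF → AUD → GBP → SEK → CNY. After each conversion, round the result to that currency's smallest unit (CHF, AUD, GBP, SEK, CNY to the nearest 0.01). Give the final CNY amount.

ZAR 3,300,000.00 ÷ 16.569 = CHF 199,167.12
CHF 199,167.12 ÷ 0.66779 = AUD 298,248.13
AUD 298,248.13 × 0.48969 = GBP 146,049.13
GBP 146,049.13 × 15.556 = SEK 2,271,940.27
SEK 2,271,940.27 ÷ 1.6361 = CNY 1,388,631.67

CNY 1,388,631.67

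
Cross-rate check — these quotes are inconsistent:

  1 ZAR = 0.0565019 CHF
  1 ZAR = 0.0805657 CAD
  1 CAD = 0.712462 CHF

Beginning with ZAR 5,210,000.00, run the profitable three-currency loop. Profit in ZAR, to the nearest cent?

Profitable loop is ZAR → CAD → CHF → ZAR:
ZAR 5,210,000.00 × 0.0805657 = CAD 419,747.30
CAD 419,747.30 × 0.712462 = CHF 299,054.00
CHF 299,054.00 ÷ 0.0565019 = ZAR 5,292,813.14
Profit = ZAR 5,292,813.14 − ZAR 5,210,000.00

Profit: ZAR 82,813.14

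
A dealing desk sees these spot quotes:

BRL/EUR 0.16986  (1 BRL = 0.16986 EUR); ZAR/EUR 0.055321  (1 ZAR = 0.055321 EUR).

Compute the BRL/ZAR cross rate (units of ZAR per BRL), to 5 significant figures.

1 BRL × 0.16986 = 0.16986 EUR
0.16986 EUR ÷ 0.055321 = 3.07044 ZAR

BRL/ZAR = 3.0704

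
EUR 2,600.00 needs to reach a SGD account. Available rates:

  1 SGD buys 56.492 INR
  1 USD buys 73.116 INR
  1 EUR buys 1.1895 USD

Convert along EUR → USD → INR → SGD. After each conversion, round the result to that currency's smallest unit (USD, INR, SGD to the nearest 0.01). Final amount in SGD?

SGD 4,002.79

EUR 2,600.00 × 1.1895 = USD 3,092.70
USD 3,092.70 × 73.116 = INR 226,125.85
INR 226,125.85 ÷ 56.492 = SGD 4,002.79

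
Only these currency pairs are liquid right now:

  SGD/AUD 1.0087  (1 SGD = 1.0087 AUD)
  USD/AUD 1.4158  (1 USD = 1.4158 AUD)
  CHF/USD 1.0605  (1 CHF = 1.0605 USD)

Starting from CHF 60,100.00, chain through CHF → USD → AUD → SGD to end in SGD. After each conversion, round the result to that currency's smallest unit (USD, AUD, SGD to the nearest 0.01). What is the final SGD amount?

SGD 89,459.20

CHF 60,100.00 × 1.0605 = USD 63,736.05
USD 63,736.05 × 1.4158 = AUD 90,237.50
AUD 90,237.50 ÷ 1.0087 = SGD 89,459.20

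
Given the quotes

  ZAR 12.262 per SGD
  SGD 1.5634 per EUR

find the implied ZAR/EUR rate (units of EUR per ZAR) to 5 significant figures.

1 ZAR ÷ 12.262 = 0.0815528 SGD
0.0815528 SGD ÷ 1.5634 = 0.0521637 EUR

ZAR/EUR = 0.052164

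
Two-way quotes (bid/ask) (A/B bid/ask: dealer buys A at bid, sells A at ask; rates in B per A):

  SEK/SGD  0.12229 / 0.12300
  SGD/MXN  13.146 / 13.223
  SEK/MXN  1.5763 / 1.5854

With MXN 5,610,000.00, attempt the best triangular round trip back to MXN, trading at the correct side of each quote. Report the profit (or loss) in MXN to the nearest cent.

Best loop MXN → SEK → SGD → MXN:
MXN 5,610,000.00 ÷ 1.5854 (buy SEK at ask) = SEK 3,538,539.17
SEK 3,538,539.17 × 0.12229 (sell SEK at bid) = SGD 432,727.96
SGD 432,727.96 × 13.146 (sell SGD at bid) = MXN 5,688,641.70

Net profit: MXN 78,641.70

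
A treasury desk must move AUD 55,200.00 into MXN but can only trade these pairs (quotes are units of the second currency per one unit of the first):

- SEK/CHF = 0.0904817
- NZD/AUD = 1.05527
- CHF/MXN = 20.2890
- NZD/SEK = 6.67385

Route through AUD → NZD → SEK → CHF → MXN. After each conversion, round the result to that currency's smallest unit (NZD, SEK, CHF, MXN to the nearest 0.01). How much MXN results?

AUD 55,200.00 ÷ 1.05527 = NZD 52,308.89
NZD 52,308.89 × 6.67385 = SEK 349,101.69
SEK 349,101.69 × 0.0904817 = CHF 31,587.31
CHF 31,587.31 × 20.2890 = MXN 640,874.93

MXN 640,874.93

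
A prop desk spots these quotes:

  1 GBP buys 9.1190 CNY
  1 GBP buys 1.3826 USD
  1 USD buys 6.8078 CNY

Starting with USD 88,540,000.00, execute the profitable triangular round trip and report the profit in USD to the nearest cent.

Profit: USD 2,849,361.48

Profitable loop is USD → CNY → GBP → USD:
USD 88,540,000.00 × 6.8078 = CNY 602,762,612.00
CNY 602,762,612.00 ÷ 9.1190 = GBP 66,099,639.43
GBP 66,099,639.43 × 1.3826 = USD 91,389,361.48
Profit = USD 91,389,361.48 − USD 88,540,000.00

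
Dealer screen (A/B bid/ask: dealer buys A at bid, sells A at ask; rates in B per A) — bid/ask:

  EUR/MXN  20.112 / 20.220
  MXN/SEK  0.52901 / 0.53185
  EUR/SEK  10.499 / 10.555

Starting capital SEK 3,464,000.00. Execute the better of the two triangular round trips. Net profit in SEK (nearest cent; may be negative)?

Net profit: SEK 27,714.99

Best loop SEK → EUR → MXN → SEK:
SEK 3,464,000.00 ÷ 10.555 (buy EUR at ask) = EUR 328,185.69
EUR 328,185.69 × 20.112 (sell EUR at bid) = MXN 6,600,470.68
MXN 6,600,470.68 × 0.52901 (sell MXN at bid) = SEK 3,491,714.99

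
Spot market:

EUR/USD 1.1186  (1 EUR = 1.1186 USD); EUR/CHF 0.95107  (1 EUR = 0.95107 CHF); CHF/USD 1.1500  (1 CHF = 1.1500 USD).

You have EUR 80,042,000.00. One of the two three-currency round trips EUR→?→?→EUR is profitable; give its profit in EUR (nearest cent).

Profitable loop is EUR → USD → CHF → EUR:
EUR 80,042,000.00 × 1.1186 = USD 89,534,981.20
USD 89,534,981.20 ÷ 1.1500 = CHF 77,856,505.39
CHF 77,856,505.39 ÷ 0.95107 = EUR 81,862,013.72
Profit = EUR 81,862,013.72 − EUR 80,042,000.00

Profit: EUR 1,820,013.72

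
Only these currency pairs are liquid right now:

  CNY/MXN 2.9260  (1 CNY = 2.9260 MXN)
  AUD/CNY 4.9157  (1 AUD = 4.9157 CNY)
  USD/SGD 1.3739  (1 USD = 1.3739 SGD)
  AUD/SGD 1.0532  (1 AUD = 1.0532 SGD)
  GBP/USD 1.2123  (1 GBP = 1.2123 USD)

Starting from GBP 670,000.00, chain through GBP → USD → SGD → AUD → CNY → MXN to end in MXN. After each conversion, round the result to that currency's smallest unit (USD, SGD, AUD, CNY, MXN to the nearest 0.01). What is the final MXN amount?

MXN 15,240,137.13

GBP 670,000.00 × 1.2123 = USD 812,241.00
USD 812,241.00 × 1.3739 = SGD 1,115,937.91
SGD 1,115,937.91 ÷ 1.0532 = AUD 1,059,568.85
AUD 1,059,568.85 × 4.9157 = CNY 5,208,522.60
CNY 5,208,522.60 × 2.9260 = MXN 15,240,137.13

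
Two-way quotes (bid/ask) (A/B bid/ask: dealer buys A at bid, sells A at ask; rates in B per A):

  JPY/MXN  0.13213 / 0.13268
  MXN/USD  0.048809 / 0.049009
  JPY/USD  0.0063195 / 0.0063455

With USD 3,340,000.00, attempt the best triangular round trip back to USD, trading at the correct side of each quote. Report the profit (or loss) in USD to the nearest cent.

Best loop USD → JPY → MXN → USD:
USD 3,340,000.00 ÷ 0.0063455 (buy JPY at ask) = JPY 526,357,261
JPY 526,357,261 × 0.13213 (sell JPY at bid) = MXN 69,547,584.90
MXN 69,547,584.90 × 0.048809 (sell MXN at bid) = USD 3,394,548.07

Net profit: USD 54,548.07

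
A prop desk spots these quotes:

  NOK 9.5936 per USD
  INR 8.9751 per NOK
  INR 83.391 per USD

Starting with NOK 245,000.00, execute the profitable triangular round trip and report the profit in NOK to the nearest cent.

Profitable loop is NOK → INR → USD → NOK:
NOK 245,000.00 × 8.9751 = INR 2,198,899.50
INR 2,198,899.50 ÷ 83.391 = USD 26,368.55
USD 26,368.55 × 9.5936 = NOK 252,969.29
Profit = NOK 252,969.29 − NOK 245,000.00

Profit: NOK 7,969.29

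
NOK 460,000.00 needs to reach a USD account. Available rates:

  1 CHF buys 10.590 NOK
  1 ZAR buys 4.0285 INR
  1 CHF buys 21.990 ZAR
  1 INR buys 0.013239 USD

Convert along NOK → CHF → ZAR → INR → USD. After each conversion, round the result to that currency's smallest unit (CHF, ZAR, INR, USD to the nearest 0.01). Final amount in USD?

USD 50,943.13

NOK 460,000.00 ÷ 10.590 = CHF 43,437.20
CHF 43,437.20 × 21.990 = ZAR 955,184.03
ZAR 955,184.03 × 4.0285 = INR 3,847,958.86
INR 3,847,958.86 × 0.013239 = USD 50,943.13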